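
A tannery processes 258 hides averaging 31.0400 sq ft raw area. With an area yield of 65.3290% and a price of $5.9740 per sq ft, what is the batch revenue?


Raw_total = N * avg_area = 258 * 31.0400 = 8008.3200 sq ft
Finished = Raw_total * yield / 100 = 8008.3200 * 65.3290 / 100 = 5231.7554 sq ft
Value = Finished * price = 5231.7554 * 5.9740 = 31254.5066 $


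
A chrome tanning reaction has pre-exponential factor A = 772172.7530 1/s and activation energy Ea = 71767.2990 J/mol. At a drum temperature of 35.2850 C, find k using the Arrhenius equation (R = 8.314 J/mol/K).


T_K = T_C + 273.15 = 35.2850 + 273.15 = 308.4350 K
exponent = -Ea / (R * T_K) = -71767.2990 / (8.314 * 308.4350) = -27.9868
k = A * exp(exponent) = 772172.7530 * exp(-27.9868) = 5.4102e-07 1/s


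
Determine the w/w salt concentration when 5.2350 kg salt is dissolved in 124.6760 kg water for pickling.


Formula: Conc = salt / (water + salt) * 100
Substituting: Conc = 5.2350 / (124.6760 + 5.2350) * 100
Result: 4.0297 %


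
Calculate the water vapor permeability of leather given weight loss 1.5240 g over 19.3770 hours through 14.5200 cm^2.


Formula: WVP = loss / (area * time)
Substituting: WVP = 1.5240 / (14.5200 * 19.3770)
Result: 0.00541666 g/(cm^2*hr)


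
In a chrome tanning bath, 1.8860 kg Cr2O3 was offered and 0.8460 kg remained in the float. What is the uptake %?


Formula: Uptake = (offered - residual) / offered * 100
Substituting: Uptake = (1.8860 - 0.8460) / 1.8860 * 100
Result: 55.1432 %


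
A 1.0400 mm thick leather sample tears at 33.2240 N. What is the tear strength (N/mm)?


Formula: Tear strength = force / thickness
Substituting: Tear strength = 33.2240 / 1.0400
Result: 31.9462 N/mm


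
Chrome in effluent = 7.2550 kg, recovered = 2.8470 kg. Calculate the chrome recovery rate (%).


Formula: Recovery = recovered / input * 100
Substituting: Recovery = 2.8470 / 7.2550 * 100
Result: 39.2419 %


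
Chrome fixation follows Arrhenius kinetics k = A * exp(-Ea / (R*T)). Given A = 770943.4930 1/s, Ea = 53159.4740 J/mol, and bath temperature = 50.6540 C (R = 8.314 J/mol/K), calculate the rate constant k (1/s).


T_K = T_C + 273.15 = 50.6540 + 273.15 = 323.8040 K
exponent = -Ea / (R * T_K) = -53159.4740 / (8.314 * 323.8040) = -19.7464
k = A * exp(exponent) = 770943.4930 * exp(-19.7464) = 0.00204767 1/s


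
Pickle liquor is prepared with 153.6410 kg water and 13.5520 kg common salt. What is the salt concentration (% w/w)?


Formula: Conc = salt / (water + salt) * 100
Substituting: Conc = 13.5520 / (153.6410 + 13.5520) * 100
Result: 8.1056 %


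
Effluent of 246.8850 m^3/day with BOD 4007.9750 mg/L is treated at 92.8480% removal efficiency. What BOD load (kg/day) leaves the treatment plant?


Load_in = volume * conc / 1000 = 246.8850 * 4007.9750 / 1000 = 989.5089 kg/day
Removed = Load_in * eff / 100 = 989.5089 * 92.8480 / 100 = 918.7392 kg/day
Load_out = Load_in - Removed = 989.5089 - 918.7392 = 70.7697 kg/day


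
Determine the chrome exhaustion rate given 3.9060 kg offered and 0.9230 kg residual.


Formula: Uptake = (offered - residual) / offered * 100
Substituting: Uptake = (3.9060 - 0.9230) / 3.9060 * 100
Result: 76.3697 %


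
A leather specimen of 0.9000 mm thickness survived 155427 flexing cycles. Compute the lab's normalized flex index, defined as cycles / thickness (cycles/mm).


Formula: Index = cycles / thickness
Substituting: Index = 155427 / 0.9000
Result: 172696.6667 cycles/mm


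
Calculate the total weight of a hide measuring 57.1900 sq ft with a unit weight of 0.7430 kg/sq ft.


Formula: Weight = area * weight_per_sqft
Substituting: Weight = 57.1900 * 0.7430
Result: 42.4922 kg


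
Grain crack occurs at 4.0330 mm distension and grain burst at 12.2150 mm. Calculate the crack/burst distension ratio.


Formula: Ratio = crack / burst
Substituting: Ratio = 4.0330 / 12.2150
Result: 0.3302


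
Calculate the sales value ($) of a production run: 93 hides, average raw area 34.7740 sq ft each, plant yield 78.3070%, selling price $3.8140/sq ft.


Raw_total = N * avg_area = 93 * 34.7740 = 3233.9820 sq ft
Finished = Raw_total * yield / 100 = 3233.9820 * 78.3070 / 100 = 2532.4343 sq ft
Value = Finished * price = 2532.4343 * 3.8140 = 9658.7044 $


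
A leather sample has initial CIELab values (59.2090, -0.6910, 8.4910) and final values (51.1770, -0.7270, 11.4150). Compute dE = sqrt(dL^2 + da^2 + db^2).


dL = -8.0320, da = -0.036, db = 2.9240
dE = sqrt((-8.0320)^2 + (-0.036)^2 + 2.9240^2) = 8.5478


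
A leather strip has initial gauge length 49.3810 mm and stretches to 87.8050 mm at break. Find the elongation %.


Formula: Elongation = (Lf - L0) / L0 * 100
Substituting: Elongation = (87.8050 - 49.3810) / 49.3810 * 100
Result: 77.8113 %


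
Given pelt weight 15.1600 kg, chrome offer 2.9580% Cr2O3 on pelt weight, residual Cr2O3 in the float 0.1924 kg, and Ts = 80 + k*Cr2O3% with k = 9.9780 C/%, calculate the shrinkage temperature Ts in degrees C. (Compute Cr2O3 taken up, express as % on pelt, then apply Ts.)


Offered = pelt * offer_pct / 100 = 15.1600 * 2.9580 / 100 = 0.4484 kg
Uptake = offered - residual = 0.4484 - 0.1924 = 0.2560 kg
Cr2O3% on pelt = uptake / pelt * 100 = 0.2560 / 15.1600 * 100 = 1.6889 %
Ts = 80 + k * Cr2O3% = 80 + 9.9780 * 1.6889 = 96.8516 C


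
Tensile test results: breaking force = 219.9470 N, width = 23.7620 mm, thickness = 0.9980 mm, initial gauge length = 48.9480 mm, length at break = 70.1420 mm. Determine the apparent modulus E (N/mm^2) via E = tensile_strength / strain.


TS = F / (w * t) = 219.9470 / (23.7620 * 0.9980) = 9.2748 N/mm^2
strain = (Lf - L0) / L0 = (70.1420 - 48.9480) / 48.9480 = 0.4330
E = TS / strain = 9.2748 / 0.4330 = 21.4203 N/mm^2


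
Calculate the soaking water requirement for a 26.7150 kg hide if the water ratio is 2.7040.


Formula: Water = hide_weight * ratio
Substituting: Water = 26.7150 * 2.7040
Result: 72.2374 kg


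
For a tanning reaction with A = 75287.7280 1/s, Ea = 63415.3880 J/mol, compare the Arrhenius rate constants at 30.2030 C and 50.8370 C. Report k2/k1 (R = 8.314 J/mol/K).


T1 = 30.2030 + 273.15 = 303.3530 K; T2 = 50.8370 + 273.15 = 323.9870 K
k1 = A * exp(-Ea/(R*T1)) = 75287.7280 * exp(-63415.3880/(8.314*303.3530)) = 9.0526e-07 1/s
k2 = A * exp(-Ea/(R*T2)) = 75287.7280 * exp(-63415.3880/(8.314*323.9870)) = 4.4899e-06 1/s
k2/k1 = 4.4899e-06 / 9.0526e-07 = 4.9598


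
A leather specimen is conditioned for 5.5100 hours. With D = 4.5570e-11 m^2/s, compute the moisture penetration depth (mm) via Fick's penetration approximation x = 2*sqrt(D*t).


t = 5.5100 hr * 3600 = 19836.0000 s
D * t = 4.5570e-11 * 19836.0000 = 9.0393e-07
x = 2 * sqrt(D*t) = 2 * sqrt(9.0393e-07) = 0.0019015 m = 1.9015 mm


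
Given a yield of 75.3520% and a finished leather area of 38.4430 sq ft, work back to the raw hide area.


Formula: raw = finished * 100 / yield
Substituting: raw = 38.4430 * 100 / 75.3520
Result: 51.0179 sq ft


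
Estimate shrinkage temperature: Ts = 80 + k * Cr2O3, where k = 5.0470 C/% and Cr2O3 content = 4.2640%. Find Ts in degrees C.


Formula: Ts = 80 + k * Cr2O3
Substituting: Ts = 80 + 5.0470 * 4.2640
Result: 101.5204 C


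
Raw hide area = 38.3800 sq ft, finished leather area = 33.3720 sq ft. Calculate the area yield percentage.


Formula: Yield = finished / raw * 100
Substituting: Yield = 33.3720 / 38.3800 * 100
Result: 86.9515 %


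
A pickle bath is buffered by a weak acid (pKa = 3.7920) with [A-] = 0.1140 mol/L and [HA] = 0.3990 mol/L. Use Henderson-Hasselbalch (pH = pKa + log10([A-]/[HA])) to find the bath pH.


ratio = [A-] / [HA] = 0.1140 / 0.3990 = 0.2857
log10(ratio) = -0.5441
pH = pKa + log10(ratio) = 3.7920 - 0.5441 = 3.2479


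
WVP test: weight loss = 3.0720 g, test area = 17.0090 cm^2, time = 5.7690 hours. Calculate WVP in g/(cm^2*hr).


Formula: WVP = loss / (area * time)
Substituting: WVP = 3.0720 / (17.0090 * 5.7690)
Result: 0.031307 g/(cm^2*hr)


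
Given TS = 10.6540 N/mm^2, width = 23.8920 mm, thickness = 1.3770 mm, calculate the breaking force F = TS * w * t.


Formula: F = TS * w * t
Substituting: F = 10.6540 * 23.8920 * 1.3770
Result: 350.5090 N


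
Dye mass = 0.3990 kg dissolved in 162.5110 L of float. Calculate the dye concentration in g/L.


Formula: Conc = dye_mass(kg) / volume(L) * 1000
Substituting: Conc = 0.3990 / 162.5110 * 1000
Result: 2.4552 g/L


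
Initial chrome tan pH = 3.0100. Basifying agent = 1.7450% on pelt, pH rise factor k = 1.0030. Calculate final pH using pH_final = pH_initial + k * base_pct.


Formula: pH_final = pH_initial + k * base_pct
Substituting: pH_final = 3.0100 + 1.0030 * 1.7450
Result: 4.7602


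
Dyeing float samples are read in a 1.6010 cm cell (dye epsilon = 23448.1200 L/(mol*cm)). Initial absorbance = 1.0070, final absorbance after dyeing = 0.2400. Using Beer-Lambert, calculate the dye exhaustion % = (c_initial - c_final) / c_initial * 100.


c_initial = A_i / (epsilon * l) = 1.0070 / (23448.1200 * 1.6010) = 2.6824e-05 mol/L
c_final = A_f / (epsilon * l) = 0.2400 / (23448.1200 * 1.6010) = 6.3931e-06 mol/L
Exhaustion = (c_initial - c_final) / c_initial * 100 = (2.6824e-05 - 6.3931e-06) / 2.6824e-05 * 100 = 76.1668 %


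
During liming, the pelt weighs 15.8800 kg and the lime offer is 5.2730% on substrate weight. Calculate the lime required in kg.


Formula: Lime = substrate * pct / 100
Substituting: Lime = 15.8800 * 5.2730 / 100
Result: 0.8374 kg


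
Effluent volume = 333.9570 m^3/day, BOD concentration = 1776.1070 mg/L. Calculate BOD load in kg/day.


Formula: BOD_load = volume * conc / 1000
Substituting: BOD_load = 333.9570 * 1776.1070 / 1000
Result: 593.1434 kg/day


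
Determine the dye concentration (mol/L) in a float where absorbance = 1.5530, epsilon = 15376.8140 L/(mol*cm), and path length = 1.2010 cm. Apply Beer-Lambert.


Formula: c = A / (epsilon * l)
Substituting: c = 1.5530 / (15376.8140 * 1.2010)
Result: 8.4093e-05 mol/L


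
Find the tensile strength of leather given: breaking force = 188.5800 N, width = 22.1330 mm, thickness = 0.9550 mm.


Formula: TS = force / (width * thickness)
Substituting: TS = 188.5800 / (22.1330 * 0.9550)
Result: 8.9218 N/mm^2


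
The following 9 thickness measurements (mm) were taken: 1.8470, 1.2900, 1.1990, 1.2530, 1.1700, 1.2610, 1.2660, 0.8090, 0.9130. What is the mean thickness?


Formula: Average = sum / n
Substituting: Average = 11.0080 / 9
Result: 1.2231 mm


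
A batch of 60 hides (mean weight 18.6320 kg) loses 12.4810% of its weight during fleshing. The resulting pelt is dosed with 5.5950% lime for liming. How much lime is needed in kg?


Total_raw = N * avg_wt = 60 * 18.6320 = 1117.9200 kg
Substrate = Total_raw * (1 - loss/100) = 1117.9200 * (1 - 12.4810/100) = 978.3924 kg
Lime = Substrate * pct / 100 = 978.3924 * 5.5950 / 100 = 54.7411 kg


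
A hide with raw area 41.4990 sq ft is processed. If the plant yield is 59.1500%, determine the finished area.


Formula: finished = raw * yield / 100
Substituting: finished = 41.4990 * 59.1500 / 100
Result: 24.5467 sq ft


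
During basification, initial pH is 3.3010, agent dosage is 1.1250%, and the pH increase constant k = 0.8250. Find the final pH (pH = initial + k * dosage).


Formula: pH_final = pH_initial + k * base_pct
Substituting: pH_final = 3.3010 + 0.8250 * 1.1250
Result: 4.2291


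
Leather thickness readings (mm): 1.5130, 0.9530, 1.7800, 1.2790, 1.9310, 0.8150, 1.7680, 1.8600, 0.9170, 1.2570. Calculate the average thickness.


Formula: Average = sum / n
Substituting: Average = 14.0730 / 10
Result: 1.4073 mm


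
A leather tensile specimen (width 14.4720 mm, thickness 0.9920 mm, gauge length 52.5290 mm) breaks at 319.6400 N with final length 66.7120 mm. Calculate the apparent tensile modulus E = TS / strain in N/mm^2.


TS = F / (w * t) = 319.6400 / (14.4720 * 0.9920) = 22.2649 N/mm^2
strain = (Lf - L0) / L0 = (66.7120 - 52.5290) / 52.5290 = 0.2700
E = TS / strain = 22.2649 / 0.2700 = 82.4616 N/mm^2


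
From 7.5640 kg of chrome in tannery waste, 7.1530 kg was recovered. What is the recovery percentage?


Formula: Recovery = recovered / input * 100
Substituting: Recovery = 7.1530 / 7.5640 * 100
Result: 94.5664 %


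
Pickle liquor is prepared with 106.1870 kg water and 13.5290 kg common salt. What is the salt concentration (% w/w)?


Formula: Conc = salt / (water + salt) * 100
Substituting: Conc = 13.5290 / (106.1870 + 13.5290) * 100
Result: 11.3009 %


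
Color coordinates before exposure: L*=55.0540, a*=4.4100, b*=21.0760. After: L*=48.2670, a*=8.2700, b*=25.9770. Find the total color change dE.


dL = -6.7870, da = 3.8600, db = 4.9010
dE = sqrt((-6.7870)^2 + 3.8600^2 + 4.9010^2) = 9.2186


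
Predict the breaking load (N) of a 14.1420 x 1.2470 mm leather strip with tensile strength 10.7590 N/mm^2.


Formula: F = TS * w * t
Substituting: F = 10.7590 * 14.1420 * 1.2470
Result: 189.7358 N


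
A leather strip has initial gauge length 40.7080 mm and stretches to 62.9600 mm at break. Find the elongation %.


Formula: Elongation = (Lf - L0) / L0 * 100
Substituting: Elongation = (62.9600 - 40.7080) / 40.7080 * 100
Result: 54.6625 %


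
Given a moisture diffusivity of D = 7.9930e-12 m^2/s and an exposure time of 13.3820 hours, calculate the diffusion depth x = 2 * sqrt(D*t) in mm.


t = 13.3820 hr * 3600 = 48175.2000 s
D * t = 7.9930e-12 * 48175.2000 = 3.8506e-07
x = 2 * sqrt(D*t) = 2 * sqrt(3.8506e-07) = 0.00124107 m = 1.2411 mm


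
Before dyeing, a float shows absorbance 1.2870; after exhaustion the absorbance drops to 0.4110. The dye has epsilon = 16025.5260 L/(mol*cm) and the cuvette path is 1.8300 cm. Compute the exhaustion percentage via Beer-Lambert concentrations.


c_initial = A_i / (epsilon * l) = 1.2870 / (16025.5260 * 1.8300) = 4.3885e-05 mol/L
c_final = A_f / (epsilon * l) = 0.4110 / (16025.5260 * 1.8300) = 1.4015e-05 mol/L
Exhaustion = (c_initial - c_final) / c_initial * 100 = (4.3885e-05 - 1.4015e-05) / 4.3885e-05 * 100 = 68.0653 %


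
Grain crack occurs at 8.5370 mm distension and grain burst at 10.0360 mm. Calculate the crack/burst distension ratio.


Formula: Ratio = crack / burst
Substituting: Ratio = 8.5370 / 10.0360
Result: 0.8506


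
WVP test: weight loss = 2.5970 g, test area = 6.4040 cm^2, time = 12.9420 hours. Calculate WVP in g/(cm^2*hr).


Formula: WVP = loss / (area * time)
Substituting: WVP = 2.5970 / (6.4040 * 12.9420)
Result: 0.0313342 g/(cm^2*hr)


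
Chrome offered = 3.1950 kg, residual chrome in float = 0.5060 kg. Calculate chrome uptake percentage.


Formula: Uptake = (offered - residual) / offered * 100
Substituting: Uptake = (3.1950 - 0.5060) / 3.1950 * 100
Result: 84.1628 %


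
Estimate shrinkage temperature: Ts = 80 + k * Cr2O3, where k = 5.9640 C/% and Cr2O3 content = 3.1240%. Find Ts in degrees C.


Formula: Ts = 80 + k * Cr2O3
Substituting: Ts = 80 + 5.9640 * 3.1240
Result: 98.6315 C


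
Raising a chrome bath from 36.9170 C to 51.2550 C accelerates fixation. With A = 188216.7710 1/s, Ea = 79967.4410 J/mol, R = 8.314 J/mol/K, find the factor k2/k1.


T1 = 36.9170 + 273.15 = 310.0670 K; T2 = 51.2550 + 273.15 = 324.4050 K
k1 = A * exp(-Ea/(R*T1)) = 188216.7710 * exp(-79967.4410/(8.314*310.0670)) = 6.3484e-09 1/s
k2 = A * exp(-Ea/(R*T2)) = 188216.7710 * exp(-79967.4410/(8.314*324.4050)) = 2.5009e-08 1/s
k2/k1 = 2.5009e-08 / 6.3484e-09 = 3.9394


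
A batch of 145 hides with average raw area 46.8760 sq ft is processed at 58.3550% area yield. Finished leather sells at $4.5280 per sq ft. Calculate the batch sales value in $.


Raw_total = N * avg_area = 145 * 46.8760 = 6797.0200 sq ft
Finished = Raw_total * yield / 100 = 6797.0200 * 58.3550 / 100 = 3966.4010 sq ft
Value = Finished * price = 3966.4010 * 4.5280 = 17959.8638 $


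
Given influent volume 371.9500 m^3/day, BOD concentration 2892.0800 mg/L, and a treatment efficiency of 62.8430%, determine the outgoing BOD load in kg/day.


Load_in = volume * conc / 1000 = 371.9500 * 2892.0800 / 1000 = 1075.7092 kg/day
Removed = Load_in * eff / 100 = 1075.7092 * 62.8430 / 100 = 676.0079 kg/day
Load_out = Load_in - Removed = 1075.7092 - 676.0079 = 399.7013 kg/day


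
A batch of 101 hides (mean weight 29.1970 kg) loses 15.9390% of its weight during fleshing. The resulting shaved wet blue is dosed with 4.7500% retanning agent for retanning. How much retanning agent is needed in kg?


Total_raw = N * avg_wt = 101 * 29.1970 = 2948.8970 kg
Substrate = Total_raw * (1 - loss/100) = 2948.8970 * (1 - 15.9390/100) = 2478.8723 kg
Retan = Substrate * pct / 100 = 2478.8723 * 4.7500 / 100 = 117.7464 kg


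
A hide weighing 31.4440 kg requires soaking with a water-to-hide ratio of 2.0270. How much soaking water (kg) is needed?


Formula: Water = hide_weight * ratio
Substituting: Water = 31.4440 * 2.0270
Result: 63.7370 kg


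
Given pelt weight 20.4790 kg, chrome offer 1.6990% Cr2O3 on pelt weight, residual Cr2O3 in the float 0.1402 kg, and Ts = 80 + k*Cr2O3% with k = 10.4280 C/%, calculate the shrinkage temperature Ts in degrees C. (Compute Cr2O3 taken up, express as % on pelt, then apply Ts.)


Offered = pelt * offer_pct / 100 = 20.4790 * 1.6990 / 100 = 0.3479 kg
Uptake = offered - residual = 0.3479 - 0.1402 = 0.2077 kg
Cr2O3% on pelt = uptake / pelt * 100 = 0.2077 / 20.4790 * 100 = 1.0144 %
Ts = 80 + k * Cr2O3% = 80 + 10.4280 * 1.0144 = 90.5781 C


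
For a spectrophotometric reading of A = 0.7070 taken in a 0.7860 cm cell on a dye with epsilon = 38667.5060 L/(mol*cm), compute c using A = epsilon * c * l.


Formula: c = A / (epsilon * l)
Substituting: c = 0.7070 / (38667.5060 * 0.7860)
Result: 2.3262e-05 mol/L


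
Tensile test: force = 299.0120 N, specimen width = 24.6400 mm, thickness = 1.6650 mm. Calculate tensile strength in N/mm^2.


Formula: TS = force / (width * thickness)
Substituting: TS = 299.0120 / (24.6400 * 1.6650)
Result: 7.2884 N/mm^2


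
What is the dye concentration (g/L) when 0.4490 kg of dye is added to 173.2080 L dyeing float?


Formula: Conc = dye_mass(kg) / volume(L) * 1000
Substituting: Conc = 0.4490 / 173.2080 * 1000
Result: 2.5923 g/L


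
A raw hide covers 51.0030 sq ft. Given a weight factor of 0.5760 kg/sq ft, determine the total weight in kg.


Formula: Weight = area * weight_per_sqft
Substituting: Weight = 51.0030 * 0.5760
Result: 29.3777 kg


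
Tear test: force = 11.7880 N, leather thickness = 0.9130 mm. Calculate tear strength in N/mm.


Formula: Tear strength = force / thickness
Substituting: Tear strength = 11.7880 / 0.9130
Result: 12.9113 N/mm


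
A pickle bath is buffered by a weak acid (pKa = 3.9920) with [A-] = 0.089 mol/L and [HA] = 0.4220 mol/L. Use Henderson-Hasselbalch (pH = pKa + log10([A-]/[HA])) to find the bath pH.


ratio = [A-] / [HA] = 0.089 / 0.4220 = 0.2109
log10(ratio) = -0.6759
pH = pKa + log10(ratio) = 3.9920 - 0.6759 = 3.3161


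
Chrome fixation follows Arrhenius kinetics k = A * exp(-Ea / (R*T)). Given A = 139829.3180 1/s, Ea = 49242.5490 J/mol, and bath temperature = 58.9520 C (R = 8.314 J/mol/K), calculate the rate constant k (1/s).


T_K = T_C + 273.15 = 58.9520 + 273.15 = 332.1020 K
exponent = -Ea / (R * T_K) = -49242.5490 / (8.314 * 332.1020) = -17.8344
k = A * exp(exponent) = 139829.3180 * exp(-17.8344) = 0.00251309 1/s


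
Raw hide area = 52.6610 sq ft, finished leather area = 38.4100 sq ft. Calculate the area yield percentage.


Formula: Yield = finished / raw * 100
Substituting: Yield = 38.4100 / 52.6610 * 100
Result: 72.9382 %


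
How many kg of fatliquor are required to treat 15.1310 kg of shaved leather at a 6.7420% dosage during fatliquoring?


Formula: Fat = substrate * pct / 100
Substituting: Fat = 15.1310 * 6.7420 / 100
Result: 1.0201 kg


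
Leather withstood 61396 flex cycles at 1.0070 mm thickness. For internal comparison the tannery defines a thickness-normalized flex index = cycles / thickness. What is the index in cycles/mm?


Formula: Index = cycles / thickness
Substituting: Index = 61396 / 1.0070
Result: 60969.2155 cycles/mm


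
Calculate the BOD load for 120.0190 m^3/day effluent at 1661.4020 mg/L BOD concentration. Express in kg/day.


Formula: BOD_load = volume * conc / 1000
Substituting: BOD_load = 120.0190 * 1661.4020 / 1000
Result: 199.3998 kg/day


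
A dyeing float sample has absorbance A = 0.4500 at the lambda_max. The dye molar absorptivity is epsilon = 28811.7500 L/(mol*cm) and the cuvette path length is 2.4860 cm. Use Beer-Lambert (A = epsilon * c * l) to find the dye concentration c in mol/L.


Formula: c = A / (epsilon * l)
Substituting: c = 0.4500 / (28811.7500 * 2.4860)
Result: 6.2826e-06 mol/L


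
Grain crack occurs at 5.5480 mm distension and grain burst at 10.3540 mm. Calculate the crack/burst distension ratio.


Formula: Ratio = crack / burst
Substituting: Ratio = 5.5480 / 10.3540
Result: 0.5358


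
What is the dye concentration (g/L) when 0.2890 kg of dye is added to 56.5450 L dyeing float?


Formula: Conc = dye_mass(kg) / volume(L) * 1000
Substituting: Conc = 0.2890 / 56.5450 * 1000
Result: 5.1110 g/L


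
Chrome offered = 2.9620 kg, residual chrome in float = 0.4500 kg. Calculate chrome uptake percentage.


Formula: Uptake = (offered - residual) / offered * 100
Substituting: Uptake = (2.9620 - 0.4500) / 2.9620 * 100
Result: 84.8076 %


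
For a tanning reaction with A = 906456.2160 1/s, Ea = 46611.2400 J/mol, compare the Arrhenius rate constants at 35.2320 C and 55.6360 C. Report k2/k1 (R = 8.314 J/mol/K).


T1 = 35.2320 + 273.15 = 308.3820 K; T2 = 55.6360 + 273.15 = 328.7860 K
k1 = A * exp(-Ea/(R*T1)) = 906456.2160 * exp(-46611.2400/(8.314*308.3820)) = 0.0115323 1/s
k2 = A * exp(-Ea/(R*T2)) = 906456.2160 * exp(-46611.2400/(8.314*328.7860)) = 0.0356364 1/s
k2/k1 = 0.0356364 / 0.0115323 = 3.0901


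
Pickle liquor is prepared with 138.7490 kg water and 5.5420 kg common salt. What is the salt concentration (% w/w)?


Formula: Conc = salt / (water + salt) * 100
Substituting: Conc = 5.5420 / (138.7490 + 5.5420) * 100
Result: 3.8408 %


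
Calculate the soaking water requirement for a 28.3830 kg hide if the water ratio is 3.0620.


Formula: Water = hide_weight * ratio
Substituting: Water = 28.3830 * 3.0620
Result: 86.9087 kg


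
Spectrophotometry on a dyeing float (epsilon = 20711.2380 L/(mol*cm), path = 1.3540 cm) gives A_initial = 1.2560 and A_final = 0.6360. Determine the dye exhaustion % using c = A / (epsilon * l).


c_initial = A_i / (epsilon * l) = 1.2560 / (20711.2380 * 1.3540) = 4.4788e-05 mol/L
c_final = A_f / (epsilon * l) = 0.6360 / (20711.2380 * 1.3540) = 2.2679e-05 mol/L
Exhaustion = (c_initial - c_final) / c_initial * 100 = (4.4788e-05 - 2.2679e-05) / 4.4788e-05 * 100 = 49.3631 %


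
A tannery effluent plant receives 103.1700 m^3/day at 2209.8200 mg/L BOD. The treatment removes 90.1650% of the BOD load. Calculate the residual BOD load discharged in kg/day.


Load_in = volume * conc / 1000 = 103.1700 * 2209.8200 / 1000 = 227.9871 kg/day
Removed = Load_in * eff / 100 = 227.9871 * 90.1650 / 100 = 205.5646 kg/day
Load_out = Load_in - Removed = 227.9871 - 205.5646 = 22.4225 kg/day


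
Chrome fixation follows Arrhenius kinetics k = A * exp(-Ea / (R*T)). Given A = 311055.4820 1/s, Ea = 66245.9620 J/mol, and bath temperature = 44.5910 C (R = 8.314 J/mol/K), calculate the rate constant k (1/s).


T_K = T_C + 273.15 = 44.5910 + 273.15 = 317.7410 K
exponent = -Ea / (R * T_K) = -66245.9620 / (8.314 * 317.7410) = -25.0770
k = A * exp(exponent) = 311055.4820 * exp(-25.0770) = 3.9996e-06 1/s


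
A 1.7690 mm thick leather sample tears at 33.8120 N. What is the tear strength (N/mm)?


Formula: Tear strength = force / thickness
Substituting: Tear strength = 33.8120 / 1.7690
Result: 19.1136 N/mm


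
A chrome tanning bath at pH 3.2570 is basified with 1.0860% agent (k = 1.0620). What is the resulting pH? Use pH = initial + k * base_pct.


Formula: pH_final = pH_initial + k * base_pct
Substituting: pH_final = 3.2570 + 1.0620 * 1.0860
Result: 4.4103


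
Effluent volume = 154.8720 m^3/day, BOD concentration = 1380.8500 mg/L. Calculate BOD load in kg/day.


Formula: BOD_load = volume * conc / 1000
Substituting: BOD_load = 154.8720 * 1380.8500 / 1000
Result: 213.8550 kg/day


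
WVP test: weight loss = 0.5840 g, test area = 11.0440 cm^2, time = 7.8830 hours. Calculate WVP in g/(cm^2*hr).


Formula: WVP = loss / (area * time)
Substituting: WVP = 0.5840 / (11.0440 * 7.8830)
Result: 0.00670803 g/(cm^2*hr)


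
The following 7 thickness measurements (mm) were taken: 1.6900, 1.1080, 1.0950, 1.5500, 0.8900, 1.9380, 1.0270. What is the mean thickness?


Formula: Average = sum / n
Substituting: Average = 9.2980 / 7
Result: 1.3283 mm


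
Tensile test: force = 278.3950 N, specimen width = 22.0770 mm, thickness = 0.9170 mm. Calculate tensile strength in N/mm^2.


Formula: TS = force / (width * thickness)
Substituting: TS = 278.3950 / (22.0770 * 0.9170)
Result: 13.7516 N/mm^2


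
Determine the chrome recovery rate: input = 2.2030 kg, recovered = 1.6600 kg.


Formula: Recovery = recovered / input * 100
Substituting: Recovery = 1.6600 / 2.2030 * 100
Result: 75.3518 %


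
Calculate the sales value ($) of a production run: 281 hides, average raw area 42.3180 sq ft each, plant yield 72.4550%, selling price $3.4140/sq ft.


Raw_total = N * avg_area = 281 * 42.3180 = 11891.3580 sq ft
Finished = Raw_total * yield / 100 = 11891.3580 * 72.4550 / 100 = 8615.8834 sq ft
Value = Finished * price = 8615.8834 * 3.4140 = 29414.6261 $


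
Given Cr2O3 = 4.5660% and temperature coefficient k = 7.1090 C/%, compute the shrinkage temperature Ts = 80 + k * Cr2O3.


Formula: Ts = 80 + k * Cr2O3
Substituting: Ts = 80 + 7.1090 * 4.5660
Result: 112.4597 C


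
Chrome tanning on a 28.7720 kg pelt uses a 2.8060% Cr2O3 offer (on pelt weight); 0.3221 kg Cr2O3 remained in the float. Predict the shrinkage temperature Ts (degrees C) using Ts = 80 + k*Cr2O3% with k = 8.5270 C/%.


Offered = pelt * offer_pct / 100 = 28.7720 * 2.8060 / 100 = 0.8073 kg
Uptake = offered - residual = 0.8073 - 0.3221 = 0.4852 kg
Cr2O3% on pelt = uptake / pelt * 100 = 0.4852 / 28.7720 * 100 = 1.6865 %
Ts = 80 + k * Cr2O3% = 80 + 8.5270 * 1.6865 = 94.3809 C


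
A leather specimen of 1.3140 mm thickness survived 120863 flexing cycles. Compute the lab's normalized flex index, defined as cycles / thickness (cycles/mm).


Formula: Index = cycles / thickness
Substituting: Index = 120863 / 1.3140
Result: 91980.9741 cycles/mm


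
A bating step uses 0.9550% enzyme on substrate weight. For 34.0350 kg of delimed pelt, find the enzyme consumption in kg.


Formula: Enzyme = substrate * pct / 100
Substituting: Enzyme = 34.0350 * 0.9550 / 100
Result: 0.3250 kg


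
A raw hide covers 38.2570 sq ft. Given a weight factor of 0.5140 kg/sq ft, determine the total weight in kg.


Formula: Weight = area * weight_per_sqft
Substituting: Weight = 38.2570 * 0.5140
Result: 19.6641 kg


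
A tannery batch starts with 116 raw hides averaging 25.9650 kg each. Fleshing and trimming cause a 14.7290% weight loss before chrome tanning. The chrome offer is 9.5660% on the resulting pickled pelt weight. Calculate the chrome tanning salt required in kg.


Total_raw = N * avg_wt = 116 * 25.9650 = 3011.9400 kg
Substrate = Total_raw * (1 - loss/100) = 3011.9400 * (1 - 14.7290/100) = 2568.3114 kg
Chrome = Substrate * pct / 100 = 2568.3114 * 9.5660 / 100 = 245.6847 kg


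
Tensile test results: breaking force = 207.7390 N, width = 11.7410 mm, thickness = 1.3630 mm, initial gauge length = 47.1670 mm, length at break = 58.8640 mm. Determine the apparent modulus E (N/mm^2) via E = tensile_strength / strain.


TS = F / (w * t) = 207.7390 / (11.7410 * 1.3630) = 12.9813 N/mm^2
strain = (Lf - L0) / L0 = (58.8640 - 47.1670) / 47.1670 = 0.2480
E = TS / strain = 12.9813 / 0.2480 = 52.3457 N/mm^2


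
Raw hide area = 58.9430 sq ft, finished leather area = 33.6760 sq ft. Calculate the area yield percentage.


Formula: Yield = finished / raw * 100
Substituting: Yield = 33.6760 / 58.9430 * 100
Result: 57.1332 %


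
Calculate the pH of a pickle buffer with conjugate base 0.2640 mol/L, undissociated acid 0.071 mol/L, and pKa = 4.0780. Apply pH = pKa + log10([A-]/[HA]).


ratio = [A-] / [HA] = 0.2640 / 0.071 = 3.7183
log10(ratio) = 0.5703
pH = pKa + log10(ratio) = 4.0780 + 0.5703 = 4.6483


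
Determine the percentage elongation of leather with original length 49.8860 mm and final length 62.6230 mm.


Formula: Elongation = (Lf - L0) / L0 * 100
Substituting: Elongation = (62.6230 - 49.8860) / 49.8860 * 100
Result: 25.5322 %


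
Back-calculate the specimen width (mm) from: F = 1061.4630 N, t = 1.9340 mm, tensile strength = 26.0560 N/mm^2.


Formula: w = F / (TS * t)
Substituting: w = 1061.4630 / (26.0560 * 1.9340)
Result: 21.0640 mm


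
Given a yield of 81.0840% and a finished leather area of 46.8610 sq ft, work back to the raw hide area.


Formula: raw = finished * 100 / yield
Substituting: raw = 46.8610 * 100 / 81.0840
Result: 57.7932 sq ft


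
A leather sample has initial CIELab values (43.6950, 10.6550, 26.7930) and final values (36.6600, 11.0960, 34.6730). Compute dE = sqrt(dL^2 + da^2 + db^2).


dL = -7.0350, da = 0.4410, db = 7.8800
dE = sqrt((-7.0350)^2 + 0.4410^2 + 7.8800^2) = 10.5726


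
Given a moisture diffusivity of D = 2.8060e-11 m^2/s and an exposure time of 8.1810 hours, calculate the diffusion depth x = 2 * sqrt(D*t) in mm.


t = 8.1810 hr * 3600 = 29451.6000 s
D * t = 2.8060e-11 * 29451.6000 = 8.2641e-07
x = 2 * sqrt(D*t) = 2 * sqrt(8.2641e-07) = 0.00181814 m = 1.8181 mm


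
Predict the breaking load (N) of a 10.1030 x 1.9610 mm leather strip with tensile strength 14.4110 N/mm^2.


Formula: F = TS * w * t
Substituting: F = 14.4110 * 10.1030 * 1.9610
Result: 285.5105 N


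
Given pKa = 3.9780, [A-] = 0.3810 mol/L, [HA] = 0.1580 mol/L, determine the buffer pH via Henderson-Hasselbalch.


ratio = [A-] / [HA] = 0.3810 / 0.1580 = 2.4114
log10(ratio) = 0.3823
pH = pKa + log10(ratio) = 3.9780 + 0.3823 = 4.3603


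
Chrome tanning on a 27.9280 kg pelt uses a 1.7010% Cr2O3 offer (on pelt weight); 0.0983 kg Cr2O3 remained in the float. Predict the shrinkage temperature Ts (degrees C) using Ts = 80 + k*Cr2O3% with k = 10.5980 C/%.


Offered = pelt * offer_pct / 100 = 27.9280 * 1.7010 / 100 = 0.4751 kg
Uptake = offered - residual = 0.4751 - 0.0983 = 0.3768 kg
Cr2O3% on pelt = uptake / pelt * 100 = 0.3768 / 27.9280 * 100 = 1.3490 %
Ts = 80 + k * Cr2O3% = 80 + 10.5980 * 1.3490 = 94.2970 C


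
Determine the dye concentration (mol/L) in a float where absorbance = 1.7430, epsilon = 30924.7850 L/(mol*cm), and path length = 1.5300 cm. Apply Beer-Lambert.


Formula: c = A / (epsilon * l)
Substituting: c = 1.7430 / (30924.7850 * 1.5300)
Result: 3.6838e-05 mol/L


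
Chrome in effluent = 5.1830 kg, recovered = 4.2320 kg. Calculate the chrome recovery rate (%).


Formula: Recovery = recovered / input * 100
Substituting: Recovery = 4.2320 / 5.1830 * 100
Result: 81.6516 %


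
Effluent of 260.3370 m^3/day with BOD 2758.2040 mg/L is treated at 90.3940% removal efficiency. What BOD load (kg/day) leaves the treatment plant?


Load_in = volume * conc / 1000 = 260.3370 * 2758.2040 / 1000 = 718.0626 kg/day
Removed = Load_in * eff / 100 = 718.0626 * 90.3940 / 100 = 649.0855 kg/day
Load_out = Load_in - Removed = 718.0626 - 649.0855 = 68.9771 kg/day


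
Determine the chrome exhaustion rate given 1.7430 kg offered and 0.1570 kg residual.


Formula: Uptake = (offered - residual) / offered * 100
Substituting: Uptake = (1.7430 - 0.1570) / 1.7430 * 100
Result: 90.9925 %


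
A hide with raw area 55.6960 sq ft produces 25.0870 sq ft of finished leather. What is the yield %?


Formula: Yield = finished / raw * 100
Substituting: Yield = 25.0870 / 55.6960 * 100
Result: 45.0427 %


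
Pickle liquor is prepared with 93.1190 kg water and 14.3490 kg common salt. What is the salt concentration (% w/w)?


Formula: Conc = salt / (water + salt) * 100
Substituting: Conc = 14.3490 / (93.1190 + 14.3490) * 100
Result: 13.3519 %


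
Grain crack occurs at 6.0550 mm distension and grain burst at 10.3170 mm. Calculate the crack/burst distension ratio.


Formula: Ratio = crack / burst
Substituting: Ratio = 6.0550 / 10.3170
Result: 0.5869


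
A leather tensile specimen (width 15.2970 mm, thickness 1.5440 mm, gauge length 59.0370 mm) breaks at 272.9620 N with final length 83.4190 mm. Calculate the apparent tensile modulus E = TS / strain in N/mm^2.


TS = F / (w * t) = 272.9620 / (15.2970 * 1.5440) = 11.5571 N/mm^2
strain = (Lf - L0) / L0 = (83.4190 - 59.0370) / 59.0370 = 0.4130
E = TS / strain = 11.5571 / 0.4130 = 27.9836 N/mm^2


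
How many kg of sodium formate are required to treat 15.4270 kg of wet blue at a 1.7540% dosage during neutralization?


Formula: Neutralizer = substrate * pct / 100
Substituting: Neutralizer = 15.4270 * 1.7540 / 100
Result: 0.2706 kg


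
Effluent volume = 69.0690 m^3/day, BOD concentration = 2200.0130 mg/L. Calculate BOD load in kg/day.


Formula: BOD_load = volume * conc / 1000
Substituting: BOD_load = 69.0690 * 2200.0130 / 1000
Result: 151.9527 kg/day


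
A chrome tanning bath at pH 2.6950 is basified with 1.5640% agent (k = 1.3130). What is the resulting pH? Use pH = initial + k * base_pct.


Formula: pH_final = pH_initial + k * base_pct
Substituting: pH_final = 2.6950 + 1.3130 * 1.5640
Result: 4.7485


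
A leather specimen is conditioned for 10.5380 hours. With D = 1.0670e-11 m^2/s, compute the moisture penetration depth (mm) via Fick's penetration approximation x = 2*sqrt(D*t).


t = 10.5380 hr * 3600 = 37936.8000 s
D * t = 1.0670e-11 * 37936.8000 = 4.0479e-07
x = 2 * sqrt(D*t) = 2 * sqrt(4.0479e-07) = 0.00127246 m = 1.2725 mm


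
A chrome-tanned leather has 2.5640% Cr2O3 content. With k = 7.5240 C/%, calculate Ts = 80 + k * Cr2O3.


Formula: Ts = 80 + k * Cr2O3
Substituting: Ts = 80 + 7.5240 * 2.5640
Result: 99.2915 C


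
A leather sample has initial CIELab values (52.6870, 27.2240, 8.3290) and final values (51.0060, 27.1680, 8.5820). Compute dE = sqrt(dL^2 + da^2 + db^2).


dL = -1.6810, da = -0.056, db = 0.2530
dE = sqrt((-1.6810)^2 + (-0.056)^2 + 0.2530^2) = 1.7009


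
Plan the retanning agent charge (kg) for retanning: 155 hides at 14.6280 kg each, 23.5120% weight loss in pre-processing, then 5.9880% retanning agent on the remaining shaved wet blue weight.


Total_raw = N * avg_wt = 155 * 14.6280 = 2267.3400 kg
Substrate = Total_raw * (1 - loss/100) = 2267.3400 * (1 - 23.5120/100) = 1734.2430 kg
Retan = Substrate * pct / 100 = 1734.2430 * 5.9880 / 100 = 103.8465 kg


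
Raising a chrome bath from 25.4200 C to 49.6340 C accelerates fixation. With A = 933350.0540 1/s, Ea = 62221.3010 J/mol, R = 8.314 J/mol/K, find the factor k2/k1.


T1 = 25.4200 + 273.15 = 298.5700 K; T2 = 49.6340 + 273.15 = 322.7840 K
k1 = A * exp(-Ea/(R*T1)) = 933350.0540 * exp(-62221.3010/(8.314*298.5700)) = 1.2136e-05 1/s
k2 = A * exp(-Ea/(R*T2)) = 933350.0540 * exp(-62221.3010/(8.314*322.7840)) = 7.9560e-05 1/s
k2/k1 = 7.9560e-05 / 1.2136e-05 = 6.5558


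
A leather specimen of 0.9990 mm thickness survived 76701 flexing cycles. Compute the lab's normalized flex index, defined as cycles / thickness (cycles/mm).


Formula: Index = cycles / thickness
Substituting: Index = 76701 / 0.9990
Result: 76777.7778 cycles/mm


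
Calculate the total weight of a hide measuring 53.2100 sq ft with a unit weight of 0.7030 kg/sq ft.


Formula: Weight = area * weight_per_sqft
Substituting: Weight = 53.2100 * 0.7030
Result: 37.4066 kg


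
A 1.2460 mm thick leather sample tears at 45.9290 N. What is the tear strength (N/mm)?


Formula: Tear strength = force / thickness
Substituting: Tear strength = 45.9290 / 1.2460
Result: 36.8612 N/mm


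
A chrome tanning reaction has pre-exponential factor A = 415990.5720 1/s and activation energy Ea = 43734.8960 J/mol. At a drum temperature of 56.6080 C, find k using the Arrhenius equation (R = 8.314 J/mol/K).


T_K = T_C + 273.15 = 56.6080 + 273.15 = 329.7580 K
exponent = -Ea / (R * T_K) = -43734.8960 / (8.314 * 329.7580) = -15.9523
k = A * exp(exponent) = 415990.5720 * exp(-15.9523) = 0.0491017 1/s


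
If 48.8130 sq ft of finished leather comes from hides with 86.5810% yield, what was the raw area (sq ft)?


Formula: raw = finished * 100 / yield
Substituting: raw = 48.8130 * 100 / 86.5810
Result: 56.3784 sq ft


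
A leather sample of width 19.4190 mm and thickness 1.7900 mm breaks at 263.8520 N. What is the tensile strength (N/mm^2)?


Formula: TS = force / (width * thickness)
Substituting: TS = 263.8520 / (19.4190 * 1.7900)
Result: 7.5907 N/mm^2


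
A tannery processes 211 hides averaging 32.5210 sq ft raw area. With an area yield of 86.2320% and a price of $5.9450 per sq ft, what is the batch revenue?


Raw_total = N * avg_area = 211 * 32.5210 = 6861.9310 sq ft
Finished = Raw_total * yield / 100 = 6861.9310 * 86.2320 / 100 = 5917.1803 sq ft
Value = Finished * price = 5917.1803 * 5.9450 = 35177.6371 $


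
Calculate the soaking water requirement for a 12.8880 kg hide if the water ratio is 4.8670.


Formula: Water = hide_weight * ratio
Substituting: Water = 12.8880 * 4.8670
Result: 62.7259 kg


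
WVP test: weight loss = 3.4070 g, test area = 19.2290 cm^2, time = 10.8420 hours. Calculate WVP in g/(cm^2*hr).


Formula: WVP = loss / (area * time)
Substituting: WVP = 3.4070 / (19.2290 * 10.8420)
Result: 0.016342 g/(cm^2*hr)


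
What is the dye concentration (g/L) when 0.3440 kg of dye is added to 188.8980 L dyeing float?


Formula: Conc = dye_mass(kg) / volume(L) * 1000
Substituting: Conc = 0.3440 / 188.8980 * 1000
Result: 1.8211 g/L


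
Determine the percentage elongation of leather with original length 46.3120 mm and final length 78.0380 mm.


Formula: Elongation = (Lf - L0) / L0 * 100
Substituting: Elongation = (78.0380 - 46.3120) / 46.3120 * 100
Result: 68.5049 %


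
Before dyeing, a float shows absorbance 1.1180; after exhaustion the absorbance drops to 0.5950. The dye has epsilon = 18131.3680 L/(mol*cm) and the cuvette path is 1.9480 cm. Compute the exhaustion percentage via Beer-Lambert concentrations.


c_initial = A_i / (epsilon * l) = 1.1180 / (18131.3680 * 1.9480) = 3.1654e-05 mol/L
c_final = A_f / (epsilon * l) = 0.5950 / (18131.3680 * 1.9480) = 1.6846e-05 mol/L
Exhaustion = (c_initial - c_final) / c_initial * 100 = (3.1654e-05 - 1.6846e-05) / 3.1654e-05 * 100 = 46.7800 %


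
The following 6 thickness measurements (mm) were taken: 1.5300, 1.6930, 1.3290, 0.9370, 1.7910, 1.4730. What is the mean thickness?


Formula: Average = sum / n
Substituting: Average = 8.7530 / 6
Result: 1.4588 mm


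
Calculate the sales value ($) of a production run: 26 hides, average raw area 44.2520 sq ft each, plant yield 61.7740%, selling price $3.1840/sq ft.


Raw_total = N * avg_area = 26 * 44.2520 = 1150.5520 sq ft
Finished = Raw_total * yield / 100 = 1150.5520 * 61.7740 / 100 = 710.7420 sq ft
Value = Finished * price = 710.7420 * 3.1840 = 2263.0025 $


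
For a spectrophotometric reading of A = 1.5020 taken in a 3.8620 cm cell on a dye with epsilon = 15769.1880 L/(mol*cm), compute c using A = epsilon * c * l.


Formula: c = A / (epsilon * l)
Substituting: c = 1.5020 / (15769.1880 * 3.8620)
Result: 2.4663e-05 mol/L


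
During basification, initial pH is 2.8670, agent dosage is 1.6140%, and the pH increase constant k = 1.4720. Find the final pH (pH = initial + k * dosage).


Formula: pH_final = pH_initial + k * base_pct
Substituting: pH_final = 2.8670 + 1.4720 * 1.6140
Result: 5.2428


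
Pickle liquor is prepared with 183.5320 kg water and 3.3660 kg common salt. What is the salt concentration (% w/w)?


Formula: Conc = salt / (water + salt) * 100
Substituting: Conc = 3.3660 / (183.5320 + 3.3660) * 100
Result: 1.8010 %
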